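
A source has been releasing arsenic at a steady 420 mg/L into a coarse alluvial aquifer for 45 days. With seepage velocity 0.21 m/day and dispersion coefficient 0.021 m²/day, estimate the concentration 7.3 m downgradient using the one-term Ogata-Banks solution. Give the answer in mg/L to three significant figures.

For a continuous step input, C/C₀ ≈ ½·erfc((x−vt)/(2√(Dt))).
vt = 0.21 × 45 = 9.45 m and 2√(Dt) = 2√(0.021 × 45) = 1.944 m.
Argument (x−vt)/(2√(Dt)) = (7.3 − 9.45)/1.944 = -1.106; ½·erfc(-1.106) = 0.9411.
C = 420 × 0.9411 = 395 mg/L.

395 mg/L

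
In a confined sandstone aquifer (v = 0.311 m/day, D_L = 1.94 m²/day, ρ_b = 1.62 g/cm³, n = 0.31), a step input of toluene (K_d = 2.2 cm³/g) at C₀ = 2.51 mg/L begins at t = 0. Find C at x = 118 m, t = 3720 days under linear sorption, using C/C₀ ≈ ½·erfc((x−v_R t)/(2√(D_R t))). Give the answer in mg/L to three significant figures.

0.570 mg/L

Retardation factor R = 1 + ρ_b·K_d/n = 1 + 1.62 × 2.2/0.31 = 12.50.
Sorption retards both mechanisms: v_R = v/R = 0.02488 m/day, D_R = D/R = 0.1552 m²/day.
v_R·t = 0.02488 × 3720 = 92.5536 m; 2√(D_R t) = 48.06 m; argument = (118 − 92.5536)/48.06 = 0.5295.
C = C₀ × ½·erfc(0.5295) = 2.51 × 0.2270 = 0.570 mg/L.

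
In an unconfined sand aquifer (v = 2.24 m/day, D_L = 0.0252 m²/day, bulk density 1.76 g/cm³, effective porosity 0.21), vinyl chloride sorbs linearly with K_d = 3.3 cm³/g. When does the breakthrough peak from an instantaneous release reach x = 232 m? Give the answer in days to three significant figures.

2970 days

Retardation factor R = 1 + ρ_b·K_d/n = 1 + 1.76 × 3.3/0.21 = 28.66.
Sorption retards both mechanisms: v_R = v/R = 0.07816 m/day, D_R = D/R = 0.0008793 m²/day.
Peak time from v_R²t² + 2D_R t − x² = 0: t = (√(D_R² + v_R²x²) − D_R)/v_R².
√(D_R² + v_R²x²) = √(0.0008793² + 0.07816² × 232²) = 18.13; v_R² = 0.006109.
t = (18.13 − 0.0008793)/0.006109 = 2970 days.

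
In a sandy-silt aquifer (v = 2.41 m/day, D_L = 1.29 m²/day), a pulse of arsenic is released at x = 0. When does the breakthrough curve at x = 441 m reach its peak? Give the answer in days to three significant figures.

183 days

For the 1D instantaneous-source solution, setting ∂C/∂t = 0 at fixed x gives v²t² + 2Dt − x² = 0, so t = (√(D² + v²x²) − D)/v².
√(D² + v²x²) = √(1.29² + 2.41² × 441²) = 1063; v² = 5.8081.
t = (1063 − 1.29)/5.8081 = 183 days (vs. the pure-advection estimate x/v = 183 d).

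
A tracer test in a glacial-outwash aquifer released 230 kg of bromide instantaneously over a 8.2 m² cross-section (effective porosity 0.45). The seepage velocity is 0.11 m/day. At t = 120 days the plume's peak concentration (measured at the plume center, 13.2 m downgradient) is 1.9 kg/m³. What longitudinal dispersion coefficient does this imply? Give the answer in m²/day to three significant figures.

0.714 m²/day

At the plume center C_max = M/(n_e·A·√(4πDt)), so D = M²/(4πt·(n_e·A·C_max)²).
n_e·A·C_max = 0.45 × 8.2 × 1.9 = 7.011 kg/m.
D = 230²/(4π × 120 × 7.011²) = 0.714 m²/day.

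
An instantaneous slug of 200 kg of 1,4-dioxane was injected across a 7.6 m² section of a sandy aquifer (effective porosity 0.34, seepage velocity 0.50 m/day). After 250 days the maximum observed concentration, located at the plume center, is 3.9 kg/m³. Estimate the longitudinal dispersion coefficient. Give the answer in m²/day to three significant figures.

0.125 m²/day

At the plume center C_max = M/(n_e·A·√(4πDt)), so D = M²/(4πt·(n_e·A·C_max)²).
n_e·A·C_max = 0.34 × 7.6 × 3.9 = 10.08 kg/m.
D = 200²/(4π × 250 × 10.08²) = 0.125 m²/day.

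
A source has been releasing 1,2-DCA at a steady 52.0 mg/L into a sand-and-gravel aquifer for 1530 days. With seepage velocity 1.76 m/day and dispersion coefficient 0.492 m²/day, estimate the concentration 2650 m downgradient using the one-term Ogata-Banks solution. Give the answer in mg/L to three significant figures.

45.0 mg/L

For a continuous step input, C/C₀ ≈ ½·erfc((x−vt)/(2√(Dt))).
vt = 1.76 × 1530 = 2692.8 m and 2√(Dt) = 2√(0.492 × 1530) = 54.87 m.
Argument (x−vt)/(2√(Dt)) = (2650 − 2692.8)/54.87 = -0.7800; ½·erfc(-0.7800) = 0.8650.
C = 52.0 × 0.8650 = 45.0 mg/L.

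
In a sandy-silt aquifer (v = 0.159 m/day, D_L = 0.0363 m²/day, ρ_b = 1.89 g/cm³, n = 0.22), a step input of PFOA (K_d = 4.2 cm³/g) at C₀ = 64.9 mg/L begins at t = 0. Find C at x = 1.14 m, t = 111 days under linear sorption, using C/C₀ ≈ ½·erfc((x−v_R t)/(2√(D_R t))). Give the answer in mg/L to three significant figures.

5.01 mg/L

Retardation factor R = 1 + ρ_b·K_d/n = 1 + 1.89 × 4.2/0.22 = 37.08.
Sorption retards both mechanisms: v_R = v/R = 0.004288 m/day, D_R = D/R = 0.0009790 m²/day.
v_R·t = 0.004288 × 111 = 0.475968 m; 2√(D_R t) = 0.6593 m; argument = (1.14 − 0.475968)/0.6593 = 1.007.
C = C₀ × ½·erfc(1.007) = 64.9 × 0.07721 = 5.01 mg/L.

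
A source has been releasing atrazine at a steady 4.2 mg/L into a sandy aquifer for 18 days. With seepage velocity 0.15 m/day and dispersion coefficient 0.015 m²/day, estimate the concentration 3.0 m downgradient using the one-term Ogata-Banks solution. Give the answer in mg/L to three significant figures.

For a continuous step input, C/C₀ ≈ ½·erfc((x−vt)/(2√(Dt))).
vt = 0.15 × 18 = 2.7 m and 2√(Dt) = 2√(0.015 × 18) = 1.039 m.
Argument (x−vt)/(2√(Dt)) = (3.0 − 2.7)/1.039 = 0.2887; ½·erfc(0.2887) = 0.3415.
C = 4.2 × 0.3415 = 1.43 mg/L.

1.43 mg/L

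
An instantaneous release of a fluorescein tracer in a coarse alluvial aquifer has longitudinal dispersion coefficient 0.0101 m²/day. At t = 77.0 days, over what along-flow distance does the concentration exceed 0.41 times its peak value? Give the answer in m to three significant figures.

The plume is Gaussian with σ = √(2Dt) = √(2 × 0.0101 × 77.0) = 1.247 m.
C/C_peak = exp(−Δx²/(2σ²)) = 0.41 ⇒ Δx = σ·√(−2 ln 0.41) = 1.247 × 1.335 = 1.665 m.
Width = 2Δx = 3.33 m.

3.33 m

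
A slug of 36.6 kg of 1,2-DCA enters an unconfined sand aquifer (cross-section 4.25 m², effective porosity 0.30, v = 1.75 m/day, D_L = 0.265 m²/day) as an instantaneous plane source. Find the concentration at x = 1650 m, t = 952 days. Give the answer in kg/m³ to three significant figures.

For an instantaneous plane source, C(x,t) = M/(n_e·A·√(4πDt)) · exp(−(x−vt)²/(4Dt)), with n_e·A the pore (flow) area.
Plume center vt = 1.75 × 952 = 1666 m, so the well at 1650 m is 16 m upgradient of the peak.
√(4πDt) = 56.30 m, giving peak height M/(n_e·A·√(4πDt)) = 36.6/(0.30 × 4.25 × 56.30) = 0.5099 kg/m³.
(x−vt)²/(4Dt) = (-16)²/(4 × 0.265 × 952) = 0.2537; exp(−0.2537) = 0.7759.
C = 0.5099 × 0.7759 = 0.396 kg/m³.

0.396 kg/m³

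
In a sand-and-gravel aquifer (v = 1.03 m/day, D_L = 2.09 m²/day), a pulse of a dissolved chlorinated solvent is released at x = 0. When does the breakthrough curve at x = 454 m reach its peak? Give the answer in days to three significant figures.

439 days

For the 1D instantaneous-source solution, setting ∂C/∂t = 0 at fixed x gives v²t² + 2Dt − x² = 0, so t = (√(D² + v²x²) − D)/v².
√(D² + v²x²) = √(2.09² + 1.03² × 454²) = 467.6; v² = 1.0609.
t = (467.6 − 2.09)/1.0609 = 439 days (vs. the pure-advection estimate x/v = 441 d).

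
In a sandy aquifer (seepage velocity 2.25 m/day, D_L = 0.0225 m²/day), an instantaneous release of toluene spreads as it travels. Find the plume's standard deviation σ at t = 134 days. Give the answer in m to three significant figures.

Dispersive spreading gives a Gaussian with σ² = 2Dt; advection only shifts the center.
σ = √(2 × 0.0225 × 134) = 2.46 m.

2.46 m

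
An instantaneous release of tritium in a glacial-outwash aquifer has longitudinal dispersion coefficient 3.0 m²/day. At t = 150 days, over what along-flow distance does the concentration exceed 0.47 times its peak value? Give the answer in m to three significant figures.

73.7 m

The plume is Gaussian with σ = √(2Dt) = √(2 × 3.0 × 150) = 30.00 m.
C/C_peak = exp(−Δx²/(2σ²)) = 0.47 ⇒ Δx = σ·√(−2 ln 0.47) = 30.00 × 1.229 = 36.87 m.
Width = 2Δx = 73.7 m.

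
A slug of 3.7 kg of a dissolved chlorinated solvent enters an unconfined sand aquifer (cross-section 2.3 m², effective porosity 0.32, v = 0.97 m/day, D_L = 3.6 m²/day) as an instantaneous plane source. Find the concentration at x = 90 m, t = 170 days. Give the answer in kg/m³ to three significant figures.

0.00580 kg/m³

For an instantaneous plane source, C(x,t) = M/(n_e·A·√(4πDt)) · exp(−(x−vt)²/(4Dt)), with n_e·A the pore (flow) area.
Plume center vt = 0.97 × 170 = 164.9 m, so the well at 90 m is 74.9 m upgradient of the peak.
√(4πDt) = 87.70 m, giving peak height M/(n_e·A·√(4πDt)) = 3.7/(0.32 × 2.3 × 87.70) = 0.05732 kg/m³.
(x−vt)²/(4Dt) = (-74.9)²/(4 × 3.6 × 170) = 2.292; exp(−2.292) = 0.1011.
C = 0.05732 × 0.1011 = 0.00580 kg/m³.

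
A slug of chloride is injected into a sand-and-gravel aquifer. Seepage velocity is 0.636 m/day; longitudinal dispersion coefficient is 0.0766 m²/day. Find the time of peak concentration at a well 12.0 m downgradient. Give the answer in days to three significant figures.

For the 1D instantaneous-source solution, setting ∂C/∂t = 0 at fixed x gives v²t² + 2Dt − x² = 0, so t = (√(D² + v²x²) − D)/v².
√(D² + v²x²) = √(0.0766² + 0.636² × 12.0²) = 7.632; v² = 0.404496.
t = (7.632 − 0.0766)/0.404496 = 18.7 days (vs. the pure-advection estimate x/v = 18.9 d).

18.7 days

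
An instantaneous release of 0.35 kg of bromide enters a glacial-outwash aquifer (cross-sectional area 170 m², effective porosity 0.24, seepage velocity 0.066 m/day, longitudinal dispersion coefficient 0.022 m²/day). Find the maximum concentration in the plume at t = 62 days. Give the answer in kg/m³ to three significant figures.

The peak of an instantaneous 1D plume sits at x = vt; there the Gaussian factor is 1 and C_max = M/(n_e·A·√(4πDt)), where n_e·A is the pore area the mass is dissolved in.
√(4πDt) = √(4π × 0.022 × 62) = 4.140 m, so C_max = 0.35/(0.24 × 170 × 4.140) = 0.00207 kg/m³.

0.00207 kg/m³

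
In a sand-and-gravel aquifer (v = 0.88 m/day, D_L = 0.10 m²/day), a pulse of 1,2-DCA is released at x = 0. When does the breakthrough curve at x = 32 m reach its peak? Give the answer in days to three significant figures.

For the 1D instantaneous-source solution, setting ∂C/∂t = 0 at fixed x gives v²t² + 2Dt − x² = 0, so t = (√(D² + v²x²) − D)/v².
√(D² + v²x²) = √(0.10² + 0.88² × 32²) = 28.16; v² = 0.7744.
t = (28.16 − 0.10)/0.7744 = 36.2 days (vs. the pure-advection estimate x/v = 36.4 d).

36.2 days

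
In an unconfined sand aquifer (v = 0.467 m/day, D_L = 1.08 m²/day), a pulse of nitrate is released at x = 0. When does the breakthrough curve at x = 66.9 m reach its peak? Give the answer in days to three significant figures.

For the 1D instantaneous-source solution, setting ∂C/∂t = 0 at fixed x gives v²t² + 2Dt − x² = 0, so t = (√(D² + v²x²) − D)/v².
√(D² + v²x²) = √(1.08² + 0.467² × 66.9²) = 31.26; v² = 0.218089.
t = (31.26 − 1.08)/0.218089 = 138 days (vs. the pure-advection estimate x/v = 143 d).

138 days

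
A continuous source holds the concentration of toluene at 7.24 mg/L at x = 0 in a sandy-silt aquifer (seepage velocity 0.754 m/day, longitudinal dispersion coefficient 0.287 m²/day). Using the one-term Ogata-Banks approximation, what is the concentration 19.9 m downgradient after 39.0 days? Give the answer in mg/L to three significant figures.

7.08 mg/L

For a continuous step input, C/C₀ ≈ ½·erfc((x−vt)/(2√(Dt))).
vt = 0.754 × 39.0 = 29.406 m and 2√(Dt) = 2√(0.287 × 39.0) = 6.691 m.
Argument (x−vt)/(2√(Dt)) = (19.9 − 29.406)/6.691 = -1.421; ½·erfc(-1.421) = 0.9778.
C = 7.24 × 0.9778 = 7.08 mg/L.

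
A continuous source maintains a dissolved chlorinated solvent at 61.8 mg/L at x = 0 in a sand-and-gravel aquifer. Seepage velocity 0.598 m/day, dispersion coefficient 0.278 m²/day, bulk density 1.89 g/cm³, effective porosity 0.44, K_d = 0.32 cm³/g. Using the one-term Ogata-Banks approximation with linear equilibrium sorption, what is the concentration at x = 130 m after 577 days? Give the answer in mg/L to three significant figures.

56.0 mg/L

Retardation factor R = 1 + ρ_b·K_d/n = 1 + 1.89 × 0.32/0.44 = 2.375.
Sorption retards both mechanisms: v_R = v/R = 0.2518 m/day, D_R = D/R = 0.1171 m²/day.
v_R·t = 0.2518 × 577 = 145.2886 m; 2√(D_R t) = 16.44 m; argument = (130 − 145.2886)/16.44 = -0.9300.
C = C₀ × ½·erfc(-0.9300) = 61.8 × 0.9058 = 56.0 mg/L.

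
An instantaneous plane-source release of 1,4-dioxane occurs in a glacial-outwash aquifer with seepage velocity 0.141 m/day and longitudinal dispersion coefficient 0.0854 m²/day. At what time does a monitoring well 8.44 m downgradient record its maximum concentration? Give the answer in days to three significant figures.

55.7 days

For the 1D instantaneous-source solution, setting ∂C/∂t = 0 at fixed x gives v²t² + 2Dt − x² = 0, so t = (√(D² + v²x²) − D)/v².
√(D² + v²x²) = √(0.0854² + 0.141² × 8.44²) = 1.193; v² = 0.019881.
t = (1.193 − 0.0854)/0.019881 = 55.7 days (vs. the pure-advection estimate x/v = 59.9 d).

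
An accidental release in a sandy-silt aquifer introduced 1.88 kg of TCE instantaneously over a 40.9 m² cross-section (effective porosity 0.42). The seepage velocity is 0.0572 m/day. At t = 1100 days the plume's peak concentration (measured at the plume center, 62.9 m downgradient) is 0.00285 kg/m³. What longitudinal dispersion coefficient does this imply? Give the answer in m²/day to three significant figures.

At the plume center C_max = M/(n_e·A·√(4πDt)), so D = M²/(4πt·(n_e·A·C_max)²).
n_e·A·C_max = 0.42 × 40.9 × 0.00285 = 0.04896 kg/m.
D = 1.88²/(4π × 1100 × 0.04896²) = 0.107 m²/day.

0.107 m²/day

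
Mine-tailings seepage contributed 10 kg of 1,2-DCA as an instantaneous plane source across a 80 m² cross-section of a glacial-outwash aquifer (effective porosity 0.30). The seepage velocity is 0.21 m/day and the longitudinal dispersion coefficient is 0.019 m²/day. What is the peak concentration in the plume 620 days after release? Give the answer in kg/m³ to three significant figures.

0.0342 kg/m³

The peak of an instantaneous 1D plume sits at x = vt; there the Gaussian factor is 1 and C_max = M/(n_e·A·√(4πDt)), where n_e·A is the pore area the mass is dissolved in.
√(4πDt) = √(4π × 0.019 × 620) = 12.17 m, so C_max = 10/(0.30 × 80 × 12.17) = 0.0342 kg/m³.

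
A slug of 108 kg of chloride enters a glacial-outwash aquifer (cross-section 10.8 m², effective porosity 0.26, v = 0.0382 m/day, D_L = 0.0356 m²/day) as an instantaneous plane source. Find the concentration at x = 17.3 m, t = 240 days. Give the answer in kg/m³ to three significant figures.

For an instantaneous plane source, C(x,t) = M/(n_e·A·√(4πDt)) · exp(−(x−vt)²/(4Dt)), with n_e·A the pore (flow) area.
Plume center vt = 0.0382 × 240 = 9.168 m, so the well at 17.3 m is 8.132 m downgradient of the peak.
√(4πDt) = 10.36 m, giving peak height M/(n_e·A·√(4πDt)) = 108/(0.26 × 10.8 × 10.36) = 3.713 kg/m³.
(x−vt)²/(4Dt) = (8.132)²/(4 × 0.0356 × 240) = 1.935; exp(−1.935) = 0.1444.
C = 3.713 × 0.1444 = 0.536 kg/m³.

0.536 kg/m³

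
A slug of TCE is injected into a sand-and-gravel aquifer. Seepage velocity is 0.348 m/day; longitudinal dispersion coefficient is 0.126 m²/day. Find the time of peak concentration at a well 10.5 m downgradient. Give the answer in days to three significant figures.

For the 1D instantaneous-source solution, setting ∂C/∂t = 0 at fixed x gives v²t² + 2Dt − x² = 0, so t = (√(D² + v²x²) − D)/v².
√(D² + v²x²) = √(0.126² + 0.348² × 10.5²) = 3.656; v² = 0.121104.
t = (3.656 − 0.126)/0.121104 = 29.1 days (vs. the pure-advection estimate x/v = 30.2 d).

29.1 days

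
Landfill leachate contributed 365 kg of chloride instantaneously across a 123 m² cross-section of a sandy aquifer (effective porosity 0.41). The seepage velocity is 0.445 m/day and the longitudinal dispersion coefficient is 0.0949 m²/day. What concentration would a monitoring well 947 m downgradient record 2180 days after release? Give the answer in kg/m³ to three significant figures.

For an instantaneous plane source, C(x,t) = M/(n_e·A·√(4πDt)) · exp(−(x−vt)²/(4Dt)), with n_e·A the pore (flow) area.
Plume center vt = 0.445 × 2180 = 970.1 m, so the well at 947 m is 23.1 m upgradient of the peak.
√(4πDt) = 50.99 m, giving peak height M/(n_e·A·√(4πDt)) = 365/(0.41 × 123 × 50.99) = 0.1419 kg/m³.
(x−vt)²/(4Dt) = (-23.1)²/(4 × 0.0949 × 2180) = 0.6448; exp(−0.6448) = 0.5248.
C = 0.1419 × 0.5248 = 0.0745 kg/m³.

0.0745 kg/m³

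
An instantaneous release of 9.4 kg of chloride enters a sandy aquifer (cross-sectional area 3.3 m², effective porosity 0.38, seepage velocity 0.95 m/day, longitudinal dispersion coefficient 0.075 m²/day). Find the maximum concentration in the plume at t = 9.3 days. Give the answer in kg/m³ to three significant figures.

The peak of an instantaneous 1D plume sits at x = vt; there the Gaussian factor is 1 and C_max = M/(n_e·A·√(4πDt)), where n_e·A is the pore area the mass is dissolved in.
√(4πDt) = √(4π × 0.075 × 9.3) = 2.961 m, so C_max = 9.4/(0.38 × 3.3 × 2.961) = 2.53 kg/m³.

2.53 kg/m³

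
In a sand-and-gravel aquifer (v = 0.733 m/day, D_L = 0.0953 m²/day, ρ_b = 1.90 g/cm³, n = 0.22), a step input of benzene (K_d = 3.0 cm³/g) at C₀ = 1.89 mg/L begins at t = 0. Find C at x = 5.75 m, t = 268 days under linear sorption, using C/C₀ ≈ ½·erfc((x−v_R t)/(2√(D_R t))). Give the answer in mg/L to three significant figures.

Retardation factor R = 1 + ρ_b·K_d/n = 1 + 1.90 × 3.0/0.22 = 26.91.
Sorption retards both mechanisms: v_R = v/R = 0.02724 m/day, D_R = D/R = 0.003541 m²/day.
v_R·t = 0.02724 × 268 = 7.30032 m; 2√(D_R t) = 1.948 m; argument = (5.75 − 7.30032)/1.948 = -0.7959.
C = C₀ × ½·erfc(-0.7959) = 1.89 × 0.8698 = 1.64 mg/L.

1.64 mg/L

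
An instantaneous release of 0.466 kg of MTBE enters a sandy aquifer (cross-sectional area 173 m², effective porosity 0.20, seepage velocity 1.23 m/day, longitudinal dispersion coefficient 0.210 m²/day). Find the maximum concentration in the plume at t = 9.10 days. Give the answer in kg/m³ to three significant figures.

The peak of an instantaneous 1D plume sits at x = vt; there the Gaussian factor is 1 and C_max = M/(n_e·A·√(4πDt)), where n_e·A is the pore area the mass is dissolved in.
√(4πDt) = √(4π × 0.210 × 9.10) = 4.900 m, so C_max = 0.466/(0.20 × 173 × 4.900) = 0.00275 kg/m³.

0.00275 kg/m³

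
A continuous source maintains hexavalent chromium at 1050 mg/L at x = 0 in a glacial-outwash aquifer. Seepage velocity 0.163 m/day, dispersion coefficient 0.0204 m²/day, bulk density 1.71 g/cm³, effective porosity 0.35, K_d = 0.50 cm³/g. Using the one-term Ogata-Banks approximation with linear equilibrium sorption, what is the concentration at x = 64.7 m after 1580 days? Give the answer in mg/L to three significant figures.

Retardation factor R = 1 + ρ_b·K_d/n = 1 + 1.71 × 0.50/0.35 = 3.443.
Sorption retards both mechanisms: v_R = v/R = 0.04734 m/day, D_R = D/R = 0.005925 m²/day.
v_R·t = 0.04734 × 1580 = 74.7972 m; 2√(D_R t) = 6.119 m; argument = (64.7 − 74.7972)/6.119 = -1.650.
C = C₀ × ½·erfc(-1.650) = 1050 × 0.9902 = 1040 mg/L.

1040 mg/L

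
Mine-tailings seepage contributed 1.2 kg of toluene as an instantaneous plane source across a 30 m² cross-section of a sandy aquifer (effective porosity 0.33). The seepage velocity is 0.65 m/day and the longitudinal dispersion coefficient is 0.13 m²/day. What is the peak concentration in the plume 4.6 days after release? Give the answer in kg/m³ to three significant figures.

The peak of an instantaneous 1D plume sits at x = vt; there the Gaussian factor is 1 and C_max = M/(n_e·A·√(4πDt)), where n_e·A is the pore area the mass is dissolved in.
√(4πDt) = √(4π × 0.13 × 4.6) = 2.741 m, so C_max = 1.2/(0.33 × 30 × 2.741) = 0.0442 kg/m³.

0.0442 kg/m³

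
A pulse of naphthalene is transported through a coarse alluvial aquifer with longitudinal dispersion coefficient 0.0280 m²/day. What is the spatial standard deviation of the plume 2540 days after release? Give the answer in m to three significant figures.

11.9 m

Dispersive spreading gives a Gaussian with σ² = 2Dt; advection only shifts the center.
σ = √(2 × 0.0280 × 2540) = 11.9 m.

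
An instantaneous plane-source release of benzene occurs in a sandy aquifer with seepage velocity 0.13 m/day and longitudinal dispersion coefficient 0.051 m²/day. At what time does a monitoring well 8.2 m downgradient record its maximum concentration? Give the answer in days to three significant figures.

For the 1D instantaneous-source solution, setting ∂C/∂t = 0 at fixed x gives v²t² + 2Dt − x² = 0, so t = (√(D² + v²x²) − D)/v².
√(D² + v²x²) = √(0.051² + 0.13² × 8.2²) = 1.067; v² = 0.0169.
t = (1.067 − 0.051)/0.0169 = 60.1 days (vs. the pure-advection estimate x/v = 63.1 d).

60.1 days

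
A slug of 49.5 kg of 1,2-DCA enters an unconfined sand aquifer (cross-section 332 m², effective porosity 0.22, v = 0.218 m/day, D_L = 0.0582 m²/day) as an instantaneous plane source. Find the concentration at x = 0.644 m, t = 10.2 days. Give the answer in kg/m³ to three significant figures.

For an instantaneous plane source, C(x,t) = M/(n_e·A·√(4πDt)) · exp(−(x−vt)²/(4Dt)), with n_e·A the pore (flow) area.
Plume center vt = 0.218 × 10.2 = 2.2236 m, so the well at 0.644 m is 1.5796 m upgradient of the peak.
√(4πDt) = 2.731 m, giving peak height M/(n_e·A·√(4πDt)) = 49.5/(0.22 × 332 × 2.731) = 0.2482 kg/m³.
(x−vt)²/(4Dt) = (-1.5796)²/(4 × 0.0582 × 10.2) = 1.051; exp(−1.051) = 0.3496.
C = 0.2482 × 0.3496 = 0.0868 kg/m³.

0.0868 kg/m³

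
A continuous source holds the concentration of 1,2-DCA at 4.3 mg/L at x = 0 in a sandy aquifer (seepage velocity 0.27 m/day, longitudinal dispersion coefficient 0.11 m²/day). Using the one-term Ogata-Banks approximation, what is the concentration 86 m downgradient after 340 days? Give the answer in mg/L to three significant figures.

3.22 mg/L

For a continuous step input, C/C₀ ≈ ½·erfc((x−vt)/(2√(Dt))).
vt = 0.27 × 340 = 91.8 m and 2√(Dt) = 2√(0.11 × 340) = 12.23 m.
Argument (x−vt)/(2√(Dt)) = (86 − 91.8)/12.23 = -0.4742; ½·erfc(-0.4742) = 0.7488.
C = 4.3 × 0.7488 = 3.22 mg/L.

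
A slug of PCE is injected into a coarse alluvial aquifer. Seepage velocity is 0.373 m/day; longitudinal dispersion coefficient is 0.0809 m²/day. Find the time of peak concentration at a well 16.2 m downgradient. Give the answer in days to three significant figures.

42.9 days

For the 1D instantaneous-source solution, setting ∂C/∂t = 0 at fixed x gives v²t² + 2Dt − x² = 0, so t = (√(D² + v²x²) − D)/v².
√(D² + v²x²) = √(0.0809² + 0.373² × 16.2²) = 6.043; v² = 0.139129.
t = (6.043 − 0.0809)/0.139129 = 42.9 days (vs. the pure-advection estimate x/v = 43.4 d).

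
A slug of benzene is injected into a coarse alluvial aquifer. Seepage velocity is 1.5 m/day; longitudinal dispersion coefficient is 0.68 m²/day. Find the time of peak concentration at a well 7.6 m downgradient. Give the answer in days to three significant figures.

For the 1D instantaneous-source solution, setting ∂C/∂t = 0 at fixed x gives v²t² + 2Dt − x² = 0, so t = (√(D² + v²x²) − D)/v².
√(D² + v²x²) = √(0.68² + 1.5² × 7.6²) = 11.42; v² = 2.25.
t = (11.42 − 0.68)/2.25 = 4.77 days (vs. the pure-advection estimate x/v = 5.07 d).

4.77 days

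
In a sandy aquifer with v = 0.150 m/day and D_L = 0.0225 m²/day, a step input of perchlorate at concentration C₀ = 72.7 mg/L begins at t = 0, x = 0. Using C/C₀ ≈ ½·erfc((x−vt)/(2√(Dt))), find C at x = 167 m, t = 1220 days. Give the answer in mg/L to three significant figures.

For a continuous step input, C/C₀ ≈ ½·erfc((x−vt)/(2√(Dt))).
vt = 0.150 × 1220 = 183 m and 2√(Dt) = 2√(0.0225 × 1220) = 10.48 m.
Argument (x−vt)/(2√(Dt)) = (167 − 183)/10.48 = -1.527; ½·erfc(-1.527) = 0.9846.
C = 72.7 × 0.9846 = 71.6 mg/L.

71.6 mg/L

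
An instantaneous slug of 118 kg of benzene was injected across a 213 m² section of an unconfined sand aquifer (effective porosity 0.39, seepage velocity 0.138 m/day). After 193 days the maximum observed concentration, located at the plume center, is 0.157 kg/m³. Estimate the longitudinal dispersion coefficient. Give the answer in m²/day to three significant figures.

At the plume center C_max = M/(n_e·A·√(4πDt)), so D = M²/(4πt·(n_e·A·C_max)²).
n_e·A·C_max = 0.39 × 213 × 0.157 = 13.04 kg/m.
D = 118²/(4π × 193 × 13.04²) = 0.0338 m²/day.

0.0338 m²/day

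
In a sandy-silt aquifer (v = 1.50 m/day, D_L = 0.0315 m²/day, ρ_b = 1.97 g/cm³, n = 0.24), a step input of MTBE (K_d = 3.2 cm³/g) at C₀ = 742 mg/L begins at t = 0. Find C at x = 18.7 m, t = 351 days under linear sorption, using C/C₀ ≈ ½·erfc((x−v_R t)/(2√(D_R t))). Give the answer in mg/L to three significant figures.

557 mg/L

Retardation factor R = 1 + ρ_b·K_d/n = 1 + 1.97 × 3.2/0.24 = 27.27.
Sorption retards both mechanisms: v_R = v/R = 0.05501 m/day, D_R = D/R = 0.001155 m²/day.
v_R·t = 0.05501 × 351 = 19.30851 m; 2√(D_R t) = 1.273 m; argument = (18.7 − 19.30851)/1.273 = -0.4780.
C = C₀ × ½·erfc(-0.4780) = 742 × 0.7505 = 557 mg/L.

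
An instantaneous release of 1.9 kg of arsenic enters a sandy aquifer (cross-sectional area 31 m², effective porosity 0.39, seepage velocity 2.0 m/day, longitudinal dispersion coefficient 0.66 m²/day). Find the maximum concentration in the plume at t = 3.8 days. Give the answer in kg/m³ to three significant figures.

0.0280 kg/m³

The peak of an instantaneous 1D plume sits at x = vt; there the Gaussian factor is 1 and C_max = M/(n_e·A·√(4πDt)), where n_e·A is the pore area the mass is dissolved in.
√(4πDt) = √(4π × 0.66 × 3.8) = 5.614 m, so C_max = 1.9/(0.39 × 31 × 5.614) = 0.0280 kg/m³.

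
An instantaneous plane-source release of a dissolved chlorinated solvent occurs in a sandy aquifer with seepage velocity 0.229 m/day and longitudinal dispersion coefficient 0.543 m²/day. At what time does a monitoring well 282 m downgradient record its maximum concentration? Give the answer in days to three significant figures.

1220 days

For the 1D instantaneous-source solution, setting ∂C/∂t = 0 at fixed x gives v²t² + 2Dt − x² = 0, so t = (√(D² + v²x²) − D)/v².
√(D² + v²x²) = √(0.543² + 0.229² × 282²) = 64.58; v² = 0.052441.
t = (64.58 − 0.543)/0.052441 = 1220 days (vs. the pure-advection estimate x/v = 1230 d).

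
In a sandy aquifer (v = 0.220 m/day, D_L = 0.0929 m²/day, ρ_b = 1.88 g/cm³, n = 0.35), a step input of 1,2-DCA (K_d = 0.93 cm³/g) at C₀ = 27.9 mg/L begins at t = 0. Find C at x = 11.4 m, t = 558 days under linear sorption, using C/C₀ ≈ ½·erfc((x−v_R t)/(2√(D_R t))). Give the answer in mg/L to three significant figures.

27.5 mg/L

Retardation factor R = 1 + ρ_b·K_d/n = 1 + 1.88 × 0.93/0.35 = 5.995.
Sorption retards both mechanisms: v_R = v/R = 0.03670 m/day, D_R = D/R = 0.01550 m²/day.
v_R·t = 0.03670 × 558 = 20.4786 m; 2√(D_R t) = 5.882 m; argument = (11.4 − 20.4786)/5.882 = -1.543.
C = C₀ × ½·erfc(-1.543) = 27.9 × 0.9855 = 27.5 mg/L.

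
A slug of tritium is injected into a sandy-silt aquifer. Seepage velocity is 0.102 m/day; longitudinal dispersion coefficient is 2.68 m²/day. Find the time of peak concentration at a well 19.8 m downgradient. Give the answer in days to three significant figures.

65.0 days

For the 1D instantaneous-source solution, setting ∂C/∂t = 0 at fixed x gives v²t² + 2Dt − x² = 0, so t = (√(D² + v²x²) − D)/v².
√(D² + v²x²) = √(2.68² + 0.102² × 19.8²) = 3.356; v² = 0.010404.
t = (3.356 − 2.68)/0.010404 = 65.0 days (vs. the pure-advection estimate x/v = 194 d).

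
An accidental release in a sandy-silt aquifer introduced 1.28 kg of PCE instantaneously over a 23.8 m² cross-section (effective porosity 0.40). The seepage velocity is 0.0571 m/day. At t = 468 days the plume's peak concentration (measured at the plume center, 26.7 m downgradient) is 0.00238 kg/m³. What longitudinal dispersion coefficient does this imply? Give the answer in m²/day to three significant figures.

At the plume center C_max = M/(n_e·A·√(4πDt)), so D = M²/(4πt·(n_e·A·C_max)²).
n_e·A·C_max = 0.40 × 23.8 × 0.00238 = 0.02266 kg/m.
D = 1.28²/(4π × 468 × 0.02266²) = 0.543 m²/day.

0.543 m²/day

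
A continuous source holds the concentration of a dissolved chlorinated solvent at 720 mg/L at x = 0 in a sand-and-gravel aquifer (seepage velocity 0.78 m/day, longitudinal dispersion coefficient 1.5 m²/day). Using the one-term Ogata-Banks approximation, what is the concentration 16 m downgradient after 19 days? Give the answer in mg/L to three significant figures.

For a continuous step input, C/C₀ ≈ ½·erfc((x−vt)/(2√(Dt))).
vt = 0.78 × 19 = 14.82 m and 2√(Dt) = 2√(1.5 × 19) = 10.68 m.
Argument (x−vt)/(2√(Dt)) = (16 − 14.82)/10.68 = 0.1105; ½·erfc(0.1105) = 0.4379.
C = 720 × 0.4379 = 315 mg/L.

315 mg/L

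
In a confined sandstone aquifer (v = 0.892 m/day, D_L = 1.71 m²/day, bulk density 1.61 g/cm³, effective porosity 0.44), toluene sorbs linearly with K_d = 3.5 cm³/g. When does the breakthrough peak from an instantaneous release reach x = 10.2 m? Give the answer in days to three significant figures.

131 days

Retardation factor R = 1 + ρ_b·K_d/n = 1 + 1.61 × 3.5/0.44 = 13.81.
Sorption retards both mechanisms: v_R = v/R = 0.06459 m/day, D_R = D/R = 0.1238 m²/day.
Peak time from v_R²t² + 2D_R t − x² = 0: t = (√(D_R² + v_R²x²) − D_R)/v_R².
√(D_R² + v_R²x²) = √(0.1238² + 0.06459² × 10.2²) = 0.6703; v_R² = 0.004172.
t = (0.6703 − 0.1238)/0.004172 = 131 days.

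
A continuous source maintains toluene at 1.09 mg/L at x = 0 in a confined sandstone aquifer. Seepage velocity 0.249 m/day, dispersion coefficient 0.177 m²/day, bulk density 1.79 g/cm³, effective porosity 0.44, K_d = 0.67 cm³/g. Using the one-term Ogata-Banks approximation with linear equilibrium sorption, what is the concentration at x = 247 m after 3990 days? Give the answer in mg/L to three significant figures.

Retardation factor R = 1 + ρ_b·K_d/n = 1 + 1.79 × 0.67/0.44 = 3.726.
Sorption retards both mechanisms: v_R = v/R = 0.06683 m/day, D_R = D/R = 0.04750 m²/day.
v_R·t = 0.06683 × 3990 = 266.6517 m; 2√(D_R t) = 27.53 m; argument = (247 − 266.6517)/27.53 = -0.7138.
C = C₀ × ½·erfc(-0.7138) = 1.09 × 0.8436 = 0.920 mg/L.

0.920 mg/L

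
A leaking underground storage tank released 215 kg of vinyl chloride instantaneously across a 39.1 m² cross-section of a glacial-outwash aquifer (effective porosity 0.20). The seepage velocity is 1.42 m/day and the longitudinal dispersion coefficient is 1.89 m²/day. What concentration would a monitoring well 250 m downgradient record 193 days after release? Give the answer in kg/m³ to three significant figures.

0.273 kg/m³

For an instantaneous plane source, C(x,t) = M/(n_e·A·√(4πDt)) · exp(−(x−vt)²/(4Dt)), with n_e·A the pore (flow) area.
Plume center vt = 1.42 × 193 = 274.06 m, so the well at 250 m is 24.06 m upgradient of the peak.
√(4πDt) = 67.70 m, giving peak height M/(n_e·A·√(4πDt)) = 215/(0.20 × 39.1 × 67.70) = 0.4061 kg/m³.
(x−vt)²/(4Dt) = (-24.06)²/(4 × 1.89 × 193) = 0.3967; exp(−0.3967) = 0.6725.
C = 0.4061 × 0.6725 = 0.273 kg/m³.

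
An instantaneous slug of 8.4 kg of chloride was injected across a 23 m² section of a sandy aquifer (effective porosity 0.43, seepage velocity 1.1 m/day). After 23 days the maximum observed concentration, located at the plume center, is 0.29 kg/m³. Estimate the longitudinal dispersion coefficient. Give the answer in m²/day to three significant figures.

At the plume center C_max = M/(n_e·A·√(4πDt)), so D = M²/(4πt·(n_e·A·C_max)²).
n_e·A·C_max = 0.43 × 23 × 0.29 = 2.868 kg/m.
D = 8.4²/(4π × 23 × 2.868²) = 0.0297 m²/day.

0.0297 m²/day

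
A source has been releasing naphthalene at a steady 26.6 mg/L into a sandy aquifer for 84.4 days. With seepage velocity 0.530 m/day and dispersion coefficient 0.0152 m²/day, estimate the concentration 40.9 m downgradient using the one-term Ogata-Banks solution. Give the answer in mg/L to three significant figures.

For a continuous step input, C/C₀ ≈ ½·erfc((x−vt)/(2√(Dt))).
vt = 0.530 × 84.4 = 44.732 m and 2√(Dt) = 2√(0.0152 × 84.4) = 2.265 m.
Argument (x−vt)/(2√(Dt)) = (40.9 − 44.732)/2.265 = -1.692; ½·erfc(-1.692) = 0.9916.
C = 26.6 × 0.9916 = 26.4 mg/L.

26.4 mg/L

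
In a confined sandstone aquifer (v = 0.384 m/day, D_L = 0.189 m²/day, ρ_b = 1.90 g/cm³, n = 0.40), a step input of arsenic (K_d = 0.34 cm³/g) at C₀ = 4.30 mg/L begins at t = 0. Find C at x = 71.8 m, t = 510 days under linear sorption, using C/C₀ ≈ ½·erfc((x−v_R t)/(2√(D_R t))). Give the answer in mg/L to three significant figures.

2.75 mg/L

Retardation factor R = 1 + ρ_b·K_d/n = 1 + 1.90 × 0.34/0.40 = 2.615.
Sorption retards both mechanisms: v_R = v/R = 0.1468 m/day, D_R = D/R = 0.07228 m²/day.
v_R·t = 0.1468 × 510 = 74.868 m; 2√(D_R t) = 12.14 m; argument = (71.8 − 74.868)/12.14 = -0.2527.
C = C₀ × ½·erfc(-0.2527) = 4.30 × 0.6396 = 2.75 mg/L.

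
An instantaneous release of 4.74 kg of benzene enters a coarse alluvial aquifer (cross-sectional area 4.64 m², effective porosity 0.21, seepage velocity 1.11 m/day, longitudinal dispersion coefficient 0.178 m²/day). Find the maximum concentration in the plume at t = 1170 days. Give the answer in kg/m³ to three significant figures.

0.0951 kg/m³

The peak of an instantaneous 1D plume sits at x = vt; there the Gaussian factor is 1 and C_max = M/(n_e·A·√(4πDt)), where n_e·A is the pore area the mass is dissolved in.
√(4πDt) = √(4π × 0.178 × 1170) = 51.16 m, so C_max = 4.74/(0.21 × 4.64 × 51.16) = 0.0951 kg/m³.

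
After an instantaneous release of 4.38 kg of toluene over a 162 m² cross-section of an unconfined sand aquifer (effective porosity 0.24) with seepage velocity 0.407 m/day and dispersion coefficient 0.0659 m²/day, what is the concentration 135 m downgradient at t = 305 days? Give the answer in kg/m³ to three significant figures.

0.00163 kg/m³

For an instantaneous plane source, C(x,t) = M/(n_e·A·√(4πDt)) · exp(−(x−vt)²/(4Dt)), with n_e·A the pore (flow) area.
Plume center vt = 0.407 × 305 = 124.135 m, so the well at 135 m is 10.865 m downgradient of the peak.
√(4πDt) = 15.89 m, giving peak height M/(n_e·A·√(4πDt)) = 4.38/(0.24 × 162 × 15.89) = 0.007090 kg/m³.
(x−vt)²/(4Dt) = (10.865)²/(4 × 0.0659 × 305) = 1.468; exp(−1.468) = 0.2304.
C = 0.007090 × 0.2304 = 0.00163 kg/m³.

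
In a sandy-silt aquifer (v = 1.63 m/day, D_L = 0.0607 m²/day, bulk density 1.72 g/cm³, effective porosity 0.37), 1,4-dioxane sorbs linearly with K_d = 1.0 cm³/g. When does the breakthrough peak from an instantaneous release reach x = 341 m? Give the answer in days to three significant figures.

1180 days

Retardation factor R = 1 + ρ_b·K_d/n = 1 + 1.72 × 1.0/0.37 = 5.649.
Sorption retards both mechanisms: v_R = v/R = 0.2885 m/day, D_R = D/R = 0.01075 m²/day.
Peak time from v_R²t² + 2D_R t − x² = 0: t = (√(D_R² + v_R²x²) − D_R)/v_R².
√(D_R² + v_R²x²) = √(0.01075² + 0.2885² × 341²) = 98.38; v_R² = 0.08323.
t = (98.38 − 0.01075)/0.08323 = 1180 days.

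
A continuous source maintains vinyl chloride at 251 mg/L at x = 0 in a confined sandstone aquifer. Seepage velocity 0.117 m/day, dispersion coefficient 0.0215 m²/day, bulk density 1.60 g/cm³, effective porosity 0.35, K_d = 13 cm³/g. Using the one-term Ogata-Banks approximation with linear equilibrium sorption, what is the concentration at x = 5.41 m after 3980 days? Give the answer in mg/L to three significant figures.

229 mg/L

Retardation factor R = 1 + ρ_b·K_d/n = 1 + 1.60 × 13/0.35 = 60.43.
Sorption retards both mechanisms: v_R = v/R = 0.001936 m/day, D_R = D/R = 0.0003558 m²/day.
v_R·t = 0.001936 × 3980 = 7.70528 m; 2√(D_R t) = 2.380 m; argument = (5.41 − 7.70528)/2.380 = -0.9644.
C = C₀ × ½·erfc(-0.9644) = 251 × 0.9137 = 229 mg/L.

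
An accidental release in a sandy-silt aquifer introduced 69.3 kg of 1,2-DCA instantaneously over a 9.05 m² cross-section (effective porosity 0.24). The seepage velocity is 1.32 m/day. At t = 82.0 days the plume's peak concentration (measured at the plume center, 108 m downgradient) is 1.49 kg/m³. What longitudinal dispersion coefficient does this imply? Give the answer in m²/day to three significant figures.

0.445 m²/day

At the plume center C_max = M/(n_e·A·√(4πDt)), so D = M²/(4πt·(n_e·A·C_max)²).
n_e·A·C_max = 0.24 × 9.05 × 1.49 = 3.236 kg/m.
D = 69.3²/(4π × 82.0 × 3.236²) = 0.445 m²/day.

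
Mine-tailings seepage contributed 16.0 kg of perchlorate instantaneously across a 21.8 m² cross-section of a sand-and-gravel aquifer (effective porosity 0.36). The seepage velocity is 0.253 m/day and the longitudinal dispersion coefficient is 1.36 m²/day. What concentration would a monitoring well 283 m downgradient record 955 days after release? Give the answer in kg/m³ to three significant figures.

For an instantaneous plane source, C(x,t) = M/(n_e·A·√(4πDt)) · exp(−(x−vt)²/(4Dt)), with n_e·A the pore (flow) area.
Plume center vt = 0.253 × 955 = 241.615 m, so the well at 283 m is 41.385 m downgradient of the peak.
√(4πDt) = 127.8 m, giving peak height M/(n_e·A·√(4πDt)) = 16.0/(0.36 × 21.8 × 127.8) = 0.01595 kg/m³.
(x−vt)²/(4Dt) = (41.385)²/(4 × 1.36 × 955) = 0.3297; exp(−0.3297) = 0.7191.
C = 0.01595 × 0.7191 = 0.0115 kg/m³.

0.0115 kg/m³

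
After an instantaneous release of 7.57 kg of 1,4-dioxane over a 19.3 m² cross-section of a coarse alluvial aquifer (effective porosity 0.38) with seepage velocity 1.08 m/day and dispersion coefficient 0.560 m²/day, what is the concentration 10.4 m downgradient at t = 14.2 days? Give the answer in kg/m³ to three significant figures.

0.0480 kg/m³

For an instantaneous plane source, C(x,t) = M/(n_e·A·√(4πDt)) · exp(−(x−vt)²/(4Dt)), with n_e·A the pore (flow) area.
Plume center vt = 1.08 × 14.2 = 15.336 m, so the well at 10.4 m is 4.936 m upgradient of the peak.
√(4πDt) = 9.996 m, giving peak height M/(n_e·A·√(4πDt)) = 7.57/(0.38 × 19.3 × 9.996) = 0.1033 kg/m³.
(x−vt)²/(4Dt) = (-4.936)²/(4 × 0.560 × 14.2) = 0.7660; exp(−0.7660) = 0.4649.
C = 0.1033 × 0.4649 = 0.0480 kg/m³.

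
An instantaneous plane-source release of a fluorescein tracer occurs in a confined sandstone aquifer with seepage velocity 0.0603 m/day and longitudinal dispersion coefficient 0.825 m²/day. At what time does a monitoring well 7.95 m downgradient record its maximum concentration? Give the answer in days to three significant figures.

35.5 days

For the 1D instantaneous-source solution, setting ∂C/∂t = 0 at fixed x gives v²t² + 2Dt − x² = 0, so t = (√(D² + v²x²) − D)/v².
√(D² + v²x²) = √(0.825² + 0.0603² × 7.95²) = 0.9542; v² = 0.00363609.
t = (0.9542 − 0.825)/0.00363609 = 35.5 days (vs. the pure-advection estimate x/v = 132 d).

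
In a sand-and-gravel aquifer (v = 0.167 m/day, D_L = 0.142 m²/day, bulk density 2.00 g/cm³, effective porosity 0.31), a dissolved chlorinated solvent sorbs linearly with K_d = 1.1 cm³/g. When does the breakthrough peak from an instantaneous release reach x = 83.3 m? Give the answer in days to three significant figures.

4000 days

Retardation factor R = 1 + ρ_b·K_d/n = 1 + 2.00 × 1.1/0.31 = 8.097.
Sorption retards both mechanisms: v_R = v/R = 0.02062 m/day, D_R = D/R = 0.01754 m²/day.
Peak time from v_R²t² + 2D_R t − x² = 0: t = (√(D_R² + v_R²x²) − D_R)/v_R².
√(D_R² + v_R²x²) = √(0.01754² + 0.02062² × 83.3²) = 1.718; v_R² = 0.0004252.
t = (1.718 − 0.01754)/0.0004252 = 4000 days.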